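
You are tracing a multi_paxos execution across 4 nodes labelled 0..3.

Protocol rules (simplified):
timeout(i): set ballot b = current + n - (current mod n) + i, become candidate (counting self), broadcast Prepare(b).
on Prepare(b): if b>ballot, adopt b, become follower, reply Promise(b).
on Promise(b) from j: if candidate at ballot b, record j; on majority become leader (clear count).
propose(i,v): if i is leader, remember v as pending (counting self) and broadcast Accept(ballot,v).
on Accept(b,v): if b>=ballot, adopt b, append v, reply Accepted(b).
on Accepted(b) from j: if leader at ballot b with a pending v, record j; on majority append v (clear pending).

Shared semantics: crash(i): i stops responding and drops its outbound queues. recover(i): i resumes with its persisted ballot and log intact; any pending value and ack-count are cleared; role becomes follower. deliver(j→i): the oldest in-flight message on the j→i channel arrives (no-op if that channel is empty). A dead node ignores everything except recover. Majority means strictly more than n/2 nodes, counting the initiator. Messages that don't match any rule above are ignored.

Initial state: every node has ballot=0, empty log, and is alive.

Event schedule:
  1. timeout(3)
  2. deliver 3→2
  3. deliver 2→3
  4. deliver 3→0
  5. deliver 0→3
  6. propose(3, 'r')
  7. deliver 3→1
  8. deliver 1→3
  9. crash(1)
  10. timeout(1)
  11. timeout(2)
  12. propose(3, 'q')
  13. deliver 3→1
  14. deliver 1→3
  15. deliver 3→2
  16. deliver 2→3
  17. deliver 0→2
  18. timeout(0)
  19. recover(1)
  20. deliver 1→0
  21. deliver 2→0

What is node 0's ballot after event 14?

after 1 — timeout(3): n3:cand/b7/[-]
after 2 — deliver 3→2: n2:foll/b7/[-]
after 3 — deliver 2→3: ·
after 4 — deliver 3→0: n0:foll/b7/[-]
after 5 — deliver 0→3: n3:lead/b7/[-]
after 6 — propose(3,'r'): ·
after 7 — deliver 3→1: n1:foll/b7/[-]
after 8 — deliver 1→3: ·
after 9 — crash(1): n1:✗foll/b7/[-]
after 10 — timeout(1): ·
after 11 — timeout(2): n2:cand/b10/[-]
after 12 — propose(3,'q'): ·
after 13 — deliver 3→1: ·
after 14 — deliver 1→3: ·

7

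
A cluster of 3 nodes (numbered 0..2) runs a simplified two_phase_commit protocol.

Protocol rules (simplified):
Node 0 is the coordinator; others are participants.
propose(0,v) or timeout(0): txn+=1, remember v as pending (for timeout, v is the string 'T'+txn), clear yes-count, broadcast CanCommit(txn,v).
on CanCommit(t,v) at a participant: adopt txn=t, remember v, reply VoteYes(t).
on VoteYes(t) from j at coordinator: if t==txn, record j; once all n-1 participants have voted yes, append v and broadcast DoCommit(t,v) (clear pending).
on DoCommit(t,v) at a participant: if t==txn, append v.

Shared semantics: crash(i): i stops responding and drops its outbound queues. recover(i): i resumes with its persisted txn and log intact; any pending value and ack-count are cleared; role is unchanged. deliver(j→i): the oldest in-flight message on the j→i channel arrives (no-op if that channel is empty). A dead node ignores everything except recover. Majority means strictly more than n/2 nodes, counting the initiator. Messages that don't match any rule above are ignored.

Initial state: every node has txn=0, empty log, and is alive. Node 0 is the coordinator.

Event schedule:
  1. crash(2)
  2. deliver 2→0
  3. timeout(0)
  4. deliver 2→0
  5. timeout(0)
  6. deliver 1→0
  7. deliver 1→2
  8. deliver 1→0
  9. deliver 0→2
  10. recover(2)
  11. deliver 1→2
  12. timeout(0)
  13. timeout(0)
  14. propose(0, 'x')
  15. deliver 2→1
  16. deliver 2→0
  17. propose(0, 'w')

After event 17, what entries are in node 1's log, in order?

empty

e1 crash(2): 2[✗part,t=0,-]
e2 deliver 2→0: ·
e3 timeout(0): 0[coor,t=1,-]
e4 deliver 2→0: ·
e5 timeout(0): 0[coor,t=2,-]
e6 deliver 1→0: ·
e7 deliver 1→2: ·
e8 deliver 1→0: ·
e9 deliver 0→2: ·
e10 recover(2): 2[part,t=0,-]
e11 deliver 1→2: ·
e12 timeout(0): 0[coor,t=3,-]
e13 timeout(0): 0[coor,t=4,-]
e14 propose(0,'x'): 0[coor,t=5,-]
e15 deliver 2→1: ·
e16 deliver 2→0: ·
e17 propose(0,'w'): 0[coor,t=6,-]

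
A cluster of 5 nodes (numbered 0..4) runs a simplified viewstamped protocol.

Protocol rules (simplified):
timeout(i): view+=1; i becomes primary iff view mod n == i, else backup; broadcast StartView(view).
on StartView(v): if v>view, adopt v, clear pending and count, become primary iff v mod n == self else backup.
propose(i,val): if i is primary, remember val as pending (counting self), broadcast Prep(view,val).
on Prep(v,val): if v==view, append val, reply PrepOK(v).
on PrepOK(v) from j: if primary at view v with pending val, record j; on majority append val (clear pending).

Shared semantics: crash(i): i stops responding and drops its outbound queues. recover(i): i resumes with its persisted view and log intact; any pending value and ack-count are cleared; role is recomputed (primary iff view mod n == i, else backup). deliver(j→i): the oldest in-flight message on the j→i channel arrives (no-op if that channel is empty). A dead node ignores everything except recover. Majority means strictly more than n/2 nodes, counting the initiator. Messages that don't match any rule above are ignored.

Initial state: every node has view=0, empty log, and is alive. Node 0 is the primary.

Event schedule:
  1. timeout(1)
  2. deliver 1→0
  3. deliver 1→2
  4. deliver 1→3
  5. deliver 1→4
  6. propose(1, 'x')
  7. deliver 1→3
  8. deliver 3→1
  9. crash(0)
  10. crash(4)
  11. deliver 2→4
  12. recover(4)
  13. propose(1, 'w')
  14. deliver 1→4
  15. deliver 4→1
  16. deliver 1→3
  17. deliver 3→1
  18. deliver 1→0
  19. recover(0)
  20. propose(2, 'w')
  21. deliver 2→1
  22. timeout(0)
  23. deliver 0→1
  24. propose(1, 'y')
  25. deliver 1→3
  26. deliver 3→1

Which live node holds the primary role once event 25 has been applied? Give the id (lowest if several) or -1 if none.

[1] timeout(1) → N1(prim v1 [-])
[2] deliver 1→0 → N0(back v1 [-])
[3] deliver 1→2 → N2(back v1 [-])
[4] deliver 1→3 → N3(back v1 [-])
[5] deliver 1→4 → N4(back v1 [-])
[6] propose(1,'x') → ∅
[7] deliver 1→3 → N3(back v1 [x])
[8] deliver 3→1 → ∅
[9] crash(0) → N0(✗back v1 [-])
[10] crash(4) → N4(✗back v1 [-])
[11] deliver 2→4 → ∅
[12] recover(4) → N4(back v1 [-])
[13] propose(1,'w') → ∅
[14] deliver 1→4 → N4(back v1 [x])
[15] deliver 4→1 → ∅
[16] deliver 1→3 → N3(back v1 [x,w])
[17] deliver 3→1 → N1(prim v1 [w])
[18] deliver 1→0 → ∅
[19] recover(0) → N0(back v1 [-])
[20] propose(2,'w') → ∅
[21] deliver 2→1 → ∅
[22] timeout(0) → N0(back v2 [-])
[23] deliver 0→1 → N1(back v2 [w])
[24] propose(1,'y') → ∅
[25] deliver 1→3 → ∅

-1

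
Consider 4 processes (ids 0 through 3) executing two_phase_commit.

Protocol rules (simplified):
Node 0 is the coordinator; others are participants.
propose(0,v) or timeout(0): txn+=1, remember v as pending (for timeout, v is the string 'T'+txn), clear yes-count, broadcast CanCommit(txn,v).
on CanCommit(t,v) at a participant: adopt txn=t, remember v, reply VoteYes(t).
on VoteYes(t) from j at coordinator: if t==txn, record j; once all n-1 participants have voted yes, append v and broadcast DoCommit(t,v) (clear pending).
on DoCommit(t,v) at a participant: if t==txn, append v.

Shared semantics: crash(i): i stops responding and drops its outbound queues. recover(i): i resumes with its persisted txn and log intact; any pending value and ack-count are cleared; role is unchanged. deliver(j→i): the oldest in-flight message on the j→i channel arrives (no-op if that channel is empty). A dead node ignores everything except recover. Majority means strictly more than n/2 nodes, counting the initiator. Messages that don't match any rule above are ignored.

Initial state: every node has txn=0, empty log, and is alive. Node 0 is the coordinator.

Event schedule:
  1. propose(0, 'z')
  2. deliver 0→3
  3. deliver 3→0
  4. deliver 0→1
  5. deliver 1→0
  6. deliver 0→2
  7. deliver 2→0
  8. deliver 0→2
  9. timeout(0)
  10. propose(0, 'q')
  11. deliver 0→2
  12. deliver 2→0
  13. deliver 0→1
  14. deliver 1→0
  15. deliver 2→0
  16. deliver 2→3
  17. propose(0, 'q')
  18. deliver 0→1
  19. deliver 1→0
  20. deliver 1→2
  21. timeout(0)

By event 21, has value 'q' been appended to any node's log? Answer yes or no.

no

e1 propose(0,'z'): 0[coor,t=1,-]
e2 deliver 0→3: 3[part,t=1,-]
e3 deliver 3→0: ·
e4 deliver 0→1: 1[part,t=1,-]
e5 deliver 1→0: ·
e6 deliver 0→2: 2[part,t=1,-]
e7 deliver 2→0: 0[coor,t=1,z]
e8 deliver 0→2: 2[part,t=1,z]
e9 timeout(0): 0[coor,t=2,z]
e10 propose(0,'q'): 0[coor,t=3,z]
e11 deliver 0→2: 2[part,t=2,z]
e12 deliver 2→0: ·
e13 deliver 0→1: 1[part,t=1,z]
e14 deliver 1→0: ·
e15 deliver 2→0: ·
e16 deliver 2→3: ·
e17 propose(0,'q'): 0[coor,t=4,z]
e18 deliver 0→1: 1[part,t=2,z]
e19 deliver 1→0: ·
e20 deliver 1→2: ·
e21 timeout(0): 0[coor,t=5,z]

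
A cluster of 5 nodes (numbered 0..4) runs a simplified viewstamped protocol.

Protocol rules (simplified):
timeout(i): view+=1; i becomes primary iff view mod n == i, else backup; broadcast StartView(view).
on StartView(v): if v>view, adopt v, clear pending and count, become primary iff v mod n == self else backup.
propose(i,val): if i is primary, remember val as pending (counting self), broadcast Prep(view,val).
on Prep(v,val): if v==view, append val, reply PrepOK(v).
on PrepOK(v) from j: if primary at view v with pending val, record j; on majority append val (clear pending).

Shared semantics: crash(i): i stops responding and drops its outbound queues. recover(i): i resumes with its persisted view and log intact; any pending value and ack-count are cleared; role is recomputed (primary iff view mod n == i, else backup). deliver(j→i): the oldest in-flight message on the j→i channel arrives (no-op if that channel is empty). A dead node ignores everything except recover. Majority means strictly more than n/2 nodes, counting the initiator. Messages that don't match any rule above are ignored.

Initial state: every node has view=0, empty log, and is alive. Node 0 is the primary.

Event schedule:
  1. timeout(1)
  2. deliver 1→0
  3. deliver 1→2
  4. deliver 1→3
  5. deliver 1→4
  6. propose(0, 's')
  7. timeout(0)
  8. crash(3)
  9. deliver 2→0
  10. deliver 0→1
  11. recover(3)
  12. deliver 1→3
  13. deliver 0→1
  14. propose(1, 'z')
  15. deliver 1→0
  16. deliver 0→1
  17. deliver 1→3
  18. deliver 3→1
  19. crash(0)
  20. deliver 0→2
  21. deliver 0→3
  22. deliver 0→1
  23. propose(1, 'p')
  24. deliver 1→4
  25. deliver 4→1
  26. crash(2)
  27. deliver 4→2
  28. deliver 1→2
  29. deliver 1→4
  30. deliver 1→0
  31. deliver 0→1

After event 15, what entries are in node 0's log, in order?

1. timeout(1):  <1:prim v1 ->
2. deliver 1→0:  <0:back v1 ->
3. deliver 1→2:  <2:back v1 ->
4. deliver 1→3:  <3:back v1 ->
5. deliver 1→4:  <4:back v1 ->
6. propose(0,'s'):  nop
7. timeout(0):  <0:back v2 ->
8. crash(3):  <3:✗back v1 ->
9. deliver 2→0:  nop
10. deliver 0→1:  <1:back v2 ->
11. recover(3):  <3:back v1 ->
12. deliver 1→3:  nop
13. deliver 0→1:  nop
14. propose(1,'z'):  nop
15. deliver 1→0:  nop

empty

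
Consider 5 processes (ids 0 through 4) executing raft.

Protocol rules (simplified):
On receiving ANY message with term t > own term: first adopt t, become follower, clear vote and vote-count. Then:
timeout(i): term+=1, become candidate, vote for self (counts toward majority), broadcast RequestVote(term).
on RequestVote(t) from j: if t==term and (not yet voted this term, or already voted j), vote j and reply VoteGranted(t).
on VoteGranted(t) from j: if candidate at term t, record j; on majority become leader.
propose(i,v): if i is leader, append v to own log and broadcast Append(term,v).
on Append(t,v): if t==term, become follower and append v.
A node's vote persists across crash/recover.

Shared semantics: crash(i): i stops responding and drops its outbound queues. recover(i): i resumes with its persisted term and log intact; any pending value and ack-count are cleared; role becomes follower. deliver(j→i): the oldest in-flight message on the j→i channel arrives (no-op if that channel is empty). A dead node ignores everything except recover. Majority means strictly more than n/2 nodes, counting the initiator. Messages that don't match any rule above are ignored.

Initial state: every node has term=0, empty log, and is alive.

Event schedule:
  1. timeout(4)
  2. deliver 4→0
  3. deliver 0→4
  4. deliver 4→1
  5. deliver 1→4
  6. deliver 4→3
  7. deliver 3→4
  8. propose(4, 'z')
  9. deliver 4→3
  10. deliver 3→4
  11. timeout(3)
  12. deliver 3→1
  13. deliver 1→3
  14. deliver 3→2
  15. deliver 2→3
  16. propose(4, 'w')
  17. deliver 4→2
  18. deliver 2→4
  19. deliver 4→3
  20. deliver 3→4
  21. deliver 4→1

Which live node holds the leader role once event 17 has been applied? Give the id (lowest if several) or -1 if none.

3

after 1 — timeout(4): n4:cand/t1/[-]
after 2 — deliver 4→0: n0:foll/t1/[-]
after 3 — deliver 0→4: ·
after 4 — deliver 4→1: n1:foll/t1/[-]
after 5 — deliver 1→4: n4:lead/t1/[-]
after 6 — deliver 4→3: n3:foll/t1/[-]
after 7 — deliver 3→4: ·
after 8 — propose(4,'z'): n4:lead/t1/[z]
after 9 — deliver 4→3: n3:foll/t1/[z]
after 10 — deliver 3→4: ·
after 11 — timeout(3): n3:cand/t2/[z]
after 12 — deliver 3→1: n1:foll/t2/[-]
after 13 — deliver 1→3: ·
after 14 — deliver 3→2: n2:foll/t2/[-]
after 15 — deliver 2→3: n3:lead/t2/[z]
after 16 — propose(4,'w'): n4:lead/t1/[z,w]
after 17 — deliver 4→2: ·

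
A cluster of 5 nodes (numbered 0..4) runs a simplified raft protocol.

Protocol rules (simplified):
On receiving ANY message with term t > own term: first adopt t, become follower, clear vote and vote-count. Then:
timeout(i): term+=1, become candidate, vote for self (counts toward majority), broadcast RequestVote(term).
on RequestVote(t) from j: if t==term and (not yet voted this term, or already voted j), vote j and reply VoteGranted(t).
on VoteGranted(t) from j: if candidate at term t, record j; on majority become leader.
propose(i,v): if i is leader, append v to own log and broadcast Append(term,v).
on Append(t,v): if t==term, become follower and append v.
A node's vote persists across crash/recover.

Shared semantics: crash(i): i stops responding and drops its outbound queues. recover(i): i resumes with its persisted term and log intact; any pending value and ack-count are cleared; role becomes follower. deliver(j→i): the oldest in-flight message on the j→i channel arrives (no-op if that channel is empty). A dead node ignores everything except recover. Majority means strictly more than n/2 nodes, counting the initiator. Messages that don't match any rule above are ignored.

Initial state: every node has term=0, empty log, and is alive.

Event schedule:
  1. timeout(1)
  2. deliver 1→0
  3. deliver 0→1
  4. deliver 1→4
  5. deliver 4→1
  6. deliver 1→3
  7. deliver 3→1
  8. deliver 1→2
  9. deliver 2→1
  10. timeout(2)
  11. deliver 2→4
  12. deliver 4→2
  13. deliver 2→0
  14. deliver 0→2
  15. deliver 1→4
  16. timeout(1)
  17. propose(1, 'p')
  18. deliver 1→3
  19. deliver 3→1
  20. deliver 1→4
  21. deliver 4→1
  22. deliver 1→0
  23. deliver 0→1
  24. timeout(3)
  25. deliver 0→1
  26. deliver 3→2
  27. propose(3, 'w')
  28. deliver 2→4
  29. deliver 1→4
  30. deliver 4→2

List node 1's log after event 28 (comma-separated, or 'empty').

empty

step 1 timeout(1): 1={cand,t=1,log=-}
step 2 deliver 1→0: 0={foll,t=1,log=-}
step 3 deliver 0→1: —
step 4 deliver 1→4: 4={foll,t=1,log=-}
step 5 deliver 4→1: 1={lead,t=1,log=-}
step 6 deliver 1→3: 3={foll,t=1,log=-}
step 7 deliver 3→1: —
step 8 deliver 1→2: 2={foll,t=1,log=-}
step 9 deliver 2→1: —
step 10 timeout(2): 2={cand,t=2,log=-}
step 11 deliver 2→4: 4={foll,t=2,log=-}
step 12 deliver 4→2: —
step 13 deliver 2→0: 0={foll,t=2,log=-}
step 14 deliver 0→2: 2={lead,t=2,log=-}
step 15 deliver 1→4: —
step 16 timeout(1): 1={cand,t=2,log=-}
step 17 propose(1,'p'): —
step 18 deliver 1→3: 3={foll,t=2,log=-}
step 19 deliver 3→1: —
step 20 deliver 1→4: —
step 21 deliver 4→1: —
step 22 deliver 1→0: —
step 23 deliver 0→1: —
step 24 timeout(3): 3={cand,t=3,log=-}
step 25 deliver 0→1: —
step 26 deliver 3→2: 2={foll,t=3,log=-}
step 27 propose(3,'w'): —
step 28 deliver 2→4: —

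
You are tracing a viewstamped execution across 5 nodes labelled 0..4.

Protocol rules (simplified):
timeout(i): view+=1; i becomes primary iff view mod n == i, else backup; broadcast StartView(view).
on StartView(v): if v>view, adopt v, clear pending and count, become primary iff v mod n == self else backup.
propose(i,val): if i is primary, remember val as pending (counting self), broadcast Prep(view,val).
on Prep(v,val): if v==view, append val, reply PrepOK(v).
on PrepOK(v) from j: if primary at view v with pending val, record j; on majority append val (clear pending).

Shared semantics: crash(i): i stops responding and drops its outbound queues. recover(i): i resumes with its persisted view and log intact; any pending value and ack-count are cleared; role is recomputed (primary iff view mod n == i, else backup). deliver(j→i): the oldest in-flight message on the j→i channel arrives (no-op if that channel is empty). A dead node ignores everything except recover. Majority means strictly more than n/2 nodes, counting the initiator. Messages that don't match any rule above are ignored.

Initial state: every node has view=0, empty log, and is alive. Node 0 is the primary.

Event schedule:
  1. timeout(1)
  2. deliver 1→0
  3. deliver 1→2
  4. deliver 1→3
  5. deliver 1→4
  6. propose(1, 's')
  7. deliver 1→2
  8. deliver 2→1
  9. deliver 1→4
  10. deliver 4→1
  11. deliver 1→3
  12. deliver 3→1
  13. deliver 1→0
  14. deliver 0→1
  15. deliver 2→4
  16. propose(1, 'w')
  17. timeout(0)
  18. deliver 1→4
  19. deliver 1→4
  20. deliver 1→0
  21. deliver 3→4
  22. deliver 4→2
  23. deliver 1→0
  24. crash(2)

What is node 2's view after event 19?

1

step 1 timeout(1): 1={prim,v=1,log=-}
step 2 deliver 1→0: 0={back,v=1,log=-}
step 3 deliver 1→2: 2={back,v=1,log=-}
step 4 deliver 1→3: 3={back,v=1,log=-}
step 5 deliver 1→4: 4={back,v=1,log=-}
step 6 propose(1,'s'): —
step 7 deliver 1→2: 2={back,v=1,log=s}
step 8 deliver 2→1: —
step 9 deliver 1→4: 4={back,v=1,log=s}
step 10 deliver 4→1: 1={prim,v=1,log=s}
step 11 deliver 1→3: 3={back,v=1,log=s}
step 12 deliver 3→1: —
step 13 deliver 1→0: 0={back,v=1,log=s}
step 14 deliver 0→1: —
step 15 deliver 2→4: —
step 16 propose(1,'w'): —
step 17 timeout(0): 0={back,v=2,log=s}
step 18 deliver 1→4: 4={back,v=1,log=s,w}
step 19 deliver 1→4: —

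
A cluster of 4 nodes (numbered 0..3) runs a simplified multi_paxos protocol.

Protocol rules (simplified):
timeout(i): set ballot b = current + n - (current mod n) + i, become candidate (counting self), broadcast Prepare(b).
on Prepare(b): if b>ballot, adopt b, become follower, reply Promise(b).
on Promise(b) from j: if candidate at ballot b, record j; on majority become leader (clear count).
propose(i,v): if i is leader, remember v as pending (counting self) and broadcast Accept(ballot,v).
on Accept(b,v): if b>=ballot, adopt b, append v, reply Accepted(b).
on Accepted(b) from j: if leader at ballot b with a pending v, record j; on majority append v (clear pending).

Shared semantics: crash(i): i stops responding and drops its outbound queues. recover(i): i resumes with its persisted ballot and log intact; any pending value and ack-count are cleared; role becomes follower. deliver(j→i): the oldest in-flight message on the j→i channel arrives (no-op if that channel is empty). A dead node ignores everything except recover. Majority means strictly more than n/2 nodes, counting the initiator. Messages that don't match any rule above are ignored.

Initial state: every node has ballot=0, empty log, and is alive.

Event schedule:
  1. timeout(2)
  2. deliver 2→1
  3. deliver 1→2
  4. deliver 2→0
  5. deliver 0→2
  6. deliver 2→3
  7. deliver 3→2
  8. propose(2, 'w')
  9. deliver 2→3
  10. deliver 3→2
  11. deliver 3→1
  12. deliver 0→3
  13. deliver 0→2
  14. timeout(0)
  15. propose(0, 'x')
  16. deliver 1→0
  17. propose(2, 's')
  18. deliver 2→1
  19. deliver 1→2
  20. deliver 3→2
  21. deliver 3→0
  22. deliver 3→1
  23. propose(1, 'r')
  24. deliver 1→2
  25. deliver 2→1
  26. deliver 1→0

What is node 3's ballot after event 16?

6

step 1 timeout(2): 2={cand,b=6,log=-}
step 2 deliver 2→1: 1={foll,b=6,log=-}
step 3 deliver 1→2: —
step 4 deliver 2→0: 0={foll,b=6,log=-}
step 5 deliver 0→2: 2={lead,b=6,log=-}
step 6 deliver 2→3: 3={foll,b=6,log=-}
step 7 deliver 3→2: —
step 8 propose(2,'w'): —
step 9 deliver 2→3: 3={foll,b=6,log=w}
step 10 deliver 3→2: —
step 11 deliver 3→1: —
step 12 deliver 0→3: —
step 13 deliver 0→2: —
step 14 timeout(0): 0={cand,b=8,log=-}
step 15 propose(0,'x'): —
step 16 deliver 1→0: —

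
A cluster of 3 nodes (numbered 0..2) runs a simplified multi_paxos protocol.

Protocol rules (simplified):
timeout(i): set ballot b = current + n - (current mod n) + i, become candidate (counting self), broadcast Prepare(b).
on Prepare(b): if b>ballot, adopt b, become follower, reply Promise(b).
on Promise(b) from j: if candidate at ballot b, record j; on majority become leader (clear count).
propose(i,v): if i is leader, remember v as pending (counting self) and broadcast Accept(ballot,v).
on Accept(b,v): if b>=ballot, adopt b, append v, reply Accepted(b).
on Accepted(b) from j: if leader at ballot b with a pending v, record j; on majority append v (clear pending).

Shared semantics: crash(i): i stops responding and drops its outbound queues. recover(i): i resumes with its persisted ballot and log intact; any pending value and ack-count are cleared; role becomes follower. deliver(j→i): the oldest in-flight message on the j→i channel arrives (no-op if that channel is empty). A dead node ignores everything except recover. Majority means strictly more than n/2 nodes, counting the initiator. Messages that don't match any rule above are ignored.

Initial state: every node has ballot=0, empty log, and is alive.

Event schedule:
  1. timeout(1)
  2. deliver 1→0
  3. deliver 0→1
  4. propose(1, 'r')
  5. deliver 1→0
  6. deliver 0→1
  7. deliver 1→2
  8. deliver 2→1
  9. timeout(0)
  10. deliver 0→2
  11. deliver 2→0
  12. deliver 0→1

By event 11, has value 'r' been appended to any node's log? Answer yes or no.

yes

after 1 — timeout(1): n1:cand/b4/[-]
after 2 — deliver 1→0: n0:foll/b4/[-]
after 3 — deliver 0→1: n1:lead/b4/[-]
after 4 — propose(1,'r'): ·
after 5 — deliver 1→0: n0:foll/b4/[r]
after 6 — deliver 0→1: n1:lead/b4/[r]
after 7 — deliver 1→2: n2:foll/b4/[-]
after 8 — deliver 2→1: ·
after 9 — timeout(0): n0:cand/b6/[r]
after 10 — deliver 0→2: n2:foll/b6/[-]
after 11 — deliver 2→0: n0:lead/b6/[r]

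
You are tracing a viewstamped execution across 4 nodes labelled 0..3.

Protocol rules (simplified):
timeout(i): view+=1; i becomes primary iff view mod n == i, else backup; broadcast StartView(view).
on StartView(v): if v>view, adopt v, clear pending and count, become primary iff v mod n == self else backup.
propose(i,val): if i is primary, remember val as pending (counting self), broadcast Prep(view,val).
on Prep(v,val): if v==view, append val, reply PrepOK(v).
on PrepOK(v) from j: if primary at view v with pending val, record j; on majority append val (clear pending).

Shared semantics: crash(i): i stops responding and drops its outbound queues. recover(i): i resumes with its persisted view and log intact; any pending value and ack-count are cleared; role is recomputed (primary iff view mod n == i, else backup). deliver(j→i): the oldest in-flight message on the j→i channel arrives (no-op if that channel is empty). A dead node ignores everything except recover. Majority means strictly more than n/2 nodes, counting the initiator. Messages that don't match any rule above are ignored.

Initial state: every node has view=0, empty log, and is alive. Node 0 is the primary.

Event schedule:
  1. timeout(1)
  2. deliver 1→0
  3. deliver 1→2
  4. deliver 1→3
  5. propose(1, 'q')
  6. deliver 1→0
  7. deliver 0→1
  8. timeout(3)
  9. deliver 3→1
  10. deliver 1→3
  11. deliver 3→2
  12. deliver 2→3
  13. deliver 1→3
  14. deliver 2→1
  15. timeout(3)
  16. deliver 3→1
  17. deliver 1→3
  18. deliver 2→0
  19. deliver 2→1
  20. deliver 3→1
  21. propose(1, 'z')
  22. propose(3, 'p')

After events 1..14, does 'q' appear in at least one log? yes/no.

yes

step 1 timeout(1): 1={prim,v=1,log=-}
step 2 deliver 1→0: 0={back,v=1,log=-}
step 3 deliver 1→2: 2={back,v=1,log=-}
step 4 deliver 1→3: 3={back,v=1,log=-}
step 5 propose(1,'q'): —
step 6 deliver 1→0: 0={back,v=1,log=q}
step 7 deliver 0→1: —
step 8 timeout(3): 3={back,v=2,log=-}
step 9 deliver 3→1: 1={back,v=2,log=-}
step 10 deliver 1→3: —
step 11 deliver 3→2: 2={prim,v=2,log=-}
step 12 deliver 2→3: —
step 13 deliver 1→3: —
step 14 deliver 2→1: —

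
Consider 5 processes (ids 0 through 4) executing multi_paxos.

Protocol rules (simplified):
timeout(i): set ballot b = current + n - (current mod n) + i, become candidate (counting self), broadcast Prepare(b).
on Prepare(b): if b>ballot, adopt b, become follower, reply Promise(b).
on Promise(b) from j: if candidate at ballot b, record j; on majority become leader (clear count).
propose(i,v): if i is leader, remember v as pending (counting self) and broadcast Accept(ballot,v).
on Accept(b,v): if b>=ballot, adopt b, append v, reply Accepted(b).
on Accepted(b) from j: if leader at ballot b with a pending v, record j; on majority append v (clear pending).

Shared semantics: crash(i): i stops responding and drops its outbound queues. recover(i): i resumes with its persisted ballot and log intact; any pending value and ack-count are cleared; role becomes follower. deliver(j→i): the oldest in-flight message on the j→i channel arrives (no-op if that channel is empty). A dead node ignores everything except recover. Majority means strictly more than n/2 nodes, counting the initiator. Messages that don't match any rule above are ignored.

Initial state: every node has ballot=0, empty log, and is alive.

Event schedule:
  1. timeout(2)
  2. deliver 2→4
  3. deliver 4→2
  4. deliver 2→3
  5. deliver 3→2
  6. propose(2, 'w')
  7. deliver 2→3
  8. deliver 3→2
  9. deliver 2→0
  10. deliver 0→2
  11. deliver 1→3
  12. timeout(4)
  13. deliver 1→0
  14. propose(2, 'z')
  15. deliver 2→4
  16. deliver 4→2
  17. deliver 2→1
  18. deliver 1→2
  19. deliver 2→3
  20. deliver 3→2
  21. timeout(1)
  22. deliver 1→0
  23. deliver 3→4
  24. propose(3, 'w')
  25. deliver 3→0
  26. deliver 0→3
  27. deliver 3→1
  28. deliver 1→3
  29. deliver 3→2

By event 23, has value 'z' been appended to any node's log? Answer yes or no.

step 1 timeout(2): 2={cand,b=7,log=-}
step 2 deliver 2→4: 4={foll,b=7,log=-}
step 3 deliver 4→2: —
step 4 deliver 2→3: 3={foll,b=7,log=-}
step 5 deliver 3→2: 2={lead,b=7,log=-}
step 6 propose(2,'w'): —
step 7 deliver 2→3: 3={foll,b=7,log=w}
step 8 deliver 3→2: —
step 9 deliver 2→0: 0={foll,b=7,log=-}
step 10 deliver 0→2: —
step 11 deliver 1→3: —
step 12 timeout(4): 4={cand,b=14,log=-}
step 13 deliver 1→0: —
step 14 propose(2,'z'): —
step 15 deliver 2→4: —
step 16 deliver 4→2: 2={foll,b=14,log=-}
step 17 deliver 2→1: 1={foll,b=7,log=-}
step 18 deliver 1→2: —
step 19 deliver 2→3: 3={foll,b=7,log=w,z}
step 20 deliver 3→2: —
step 21 timeout(1): 1={cand,b=11,log=-}
step 22 deliver 1→0: 0={foll,b=11,log=-}
step 23 deliver 3→4: —

yes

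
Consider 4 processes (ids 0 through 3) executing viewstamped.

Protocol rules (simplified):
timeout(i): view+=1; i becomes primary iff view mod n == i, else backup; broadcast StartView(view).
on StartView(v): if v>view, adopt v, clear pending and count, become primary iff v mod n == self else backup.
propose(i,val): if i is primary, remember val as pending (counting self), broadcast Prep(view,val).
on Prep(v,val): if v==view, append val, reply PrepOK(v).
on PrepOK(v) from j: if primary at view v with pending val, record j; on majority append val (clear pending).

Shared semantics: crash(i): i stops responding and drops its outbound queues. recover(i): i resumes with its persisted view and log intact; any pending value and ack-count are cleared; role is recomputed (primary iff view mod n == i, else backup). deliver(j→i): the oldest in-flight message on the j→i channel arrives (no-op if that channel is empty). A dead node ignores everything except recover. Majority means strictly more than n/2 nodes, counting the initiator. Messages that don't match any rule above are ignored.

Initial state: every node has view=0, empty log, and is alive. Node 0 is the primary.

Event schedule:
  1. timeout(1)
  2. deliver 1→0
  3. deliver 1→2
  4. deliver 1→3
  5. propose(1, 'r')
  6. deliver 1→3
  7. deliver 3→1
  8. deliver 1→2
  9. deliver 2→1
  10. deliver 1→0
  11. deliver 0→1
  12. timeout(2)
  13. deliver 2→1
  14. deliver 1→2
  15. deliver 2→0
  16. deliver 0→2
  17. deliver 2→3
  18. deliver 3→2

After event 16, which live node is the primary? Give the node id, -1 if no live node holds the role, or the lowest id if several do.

2

1. timeout(1):  <1:prim v1 ->
2. deliver 1→0:  <0:back v1 ->
3. deliver 1→2:  <2:back v1 ->
4. deliver 1→3:  <3:back v1 ->
5. propose(1,'r'):  nop
6. deliver 1→3:  <3:back v1 r>
7. deliver 3→1:  nop
8. deliver 1→2:  <2:back v1 r>
9. deliver 2→1:  <1:prim v1 r>
10. deliver 1→0:  <0:back v1 r>
11. deliver 0→1:  nop
12. timeout(2):  <2:prim v2 r>
13. deliver 2→1:  <1:back v2 r>
14. deliver 1→2:  nop
15. deliver 2→0:  <0:back v2 r>
16. deliver 0→2:  nop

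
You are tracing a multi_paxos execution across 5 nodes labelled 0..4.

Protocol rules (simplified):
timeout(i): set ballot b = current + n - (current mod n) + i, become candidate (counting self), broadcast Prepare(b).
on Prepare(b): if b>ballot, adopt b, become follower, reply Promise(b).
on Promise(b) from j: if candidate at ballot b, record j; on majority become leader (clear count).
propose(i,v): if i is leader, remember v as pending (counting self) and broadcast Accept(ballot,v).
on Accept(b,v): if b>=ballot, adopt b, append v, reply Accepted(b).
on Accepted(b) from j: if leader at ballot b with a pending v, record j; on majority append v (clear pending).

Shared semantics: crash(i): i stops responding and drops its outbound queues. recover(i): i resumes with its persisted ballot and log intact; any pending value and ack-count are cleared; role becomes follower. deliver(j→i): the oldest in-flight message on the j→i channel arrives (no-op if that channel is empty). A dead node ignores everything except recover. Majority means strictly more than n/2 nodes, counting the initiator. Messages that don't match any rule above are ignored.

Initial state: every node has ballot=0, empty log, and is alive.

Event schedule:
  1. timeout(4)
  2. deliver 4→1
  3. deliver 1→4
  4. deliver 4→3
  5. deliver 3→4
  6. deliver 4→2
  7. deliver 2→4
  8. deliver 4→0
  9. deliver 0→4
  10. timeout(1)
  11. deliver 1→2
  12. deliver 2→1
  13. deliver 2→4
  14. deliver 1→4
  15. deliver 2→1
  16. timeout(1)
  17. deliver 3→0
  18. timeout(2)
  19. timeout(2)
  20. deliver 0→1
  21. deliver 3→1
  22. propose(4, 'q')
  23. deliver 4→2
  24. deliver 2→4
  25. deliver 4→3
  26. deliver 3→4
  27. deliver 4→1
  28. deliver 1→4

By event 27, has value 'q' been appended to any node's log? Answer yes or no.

no

step 1 timeout(4): 4={cand,b=9,log=-}
step 2 deliver 4→1: 1={foll,b=9,log=-}
step 3 deliver 1→4: —
step 4 deliver 4→3: 3={foll,b=9,log=-}
step 5 deliver 3→4: 4={lead,b=9,log=-}
step 6 deliver 4→2: 2={foll,b=9,log=-}
step 7 deliver 2→4: —
step 8 deliver 4→0: 0={foll,b=9,log=-}
step 9 deliver 0→4: —
step 10 timeout(1): 1={cand,b=11,log=-}
step 11 deliver 1→2: 2={foll,b=11,log=-}
step 12 deliver 2→1: —
step 13 deliver 2→4: —
step 14 deliver 1→4: 4={foll,b=11,log=-}
step 15 deliver 2→1: —
step 16 timeout(1): 1={cand,b=16,log=-}
step 17 deliver 3→0: —
step 18 timeout(2): 2={cand,b=17,log=-}
step 19 timeout(2): 2={cand,b=22,log=-}
step 20 deliver 0→1: —
step 21 deliver 3→1: —
step 22 propose(4,'q'): —
step 23 deliver 4→2: —
step 24 deliver 2→4: 4={foll,b=17,log=-}
step 25 deliver 4→3: —
step 26 deliver 3→4: —
step 27 deliver 4→1: —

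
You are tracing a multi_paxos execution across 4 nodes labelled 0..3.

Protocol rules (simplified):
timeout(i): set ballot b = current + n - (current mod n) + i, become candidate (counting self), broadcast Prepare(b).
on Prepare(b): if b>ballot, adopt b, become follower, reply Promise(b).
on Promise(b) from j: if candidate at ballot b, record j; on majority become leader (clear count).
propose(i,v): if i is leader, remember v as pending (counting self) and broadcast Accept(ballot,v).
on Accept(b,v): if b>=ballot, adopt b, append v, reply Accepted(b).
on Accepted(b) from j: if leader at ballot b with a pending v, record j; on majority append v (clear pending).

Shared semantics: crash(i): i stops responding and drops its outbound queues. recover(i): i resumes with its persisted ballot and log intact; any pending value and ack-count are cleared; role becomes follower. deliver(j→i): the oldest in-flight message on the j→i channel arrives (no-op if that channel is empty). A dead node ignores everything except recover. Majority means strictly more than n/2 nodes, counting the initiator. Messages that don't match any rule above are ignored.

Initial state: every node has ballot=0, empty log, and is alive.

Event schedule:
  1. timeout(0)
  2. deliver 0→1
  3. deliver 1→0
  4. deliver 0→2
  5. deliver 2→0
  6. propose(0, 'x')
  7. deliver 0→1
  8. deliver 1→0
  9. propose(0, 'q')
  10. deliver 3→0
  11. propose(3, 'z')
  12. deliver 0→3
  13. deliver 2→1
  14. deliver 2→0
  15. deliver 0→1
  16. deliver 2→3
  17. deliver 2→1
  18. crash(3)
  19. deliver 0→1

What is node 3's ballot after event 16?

4

1. timeout(0):  <0:cand b4 ->
2. deliver 0→1:  <1:foll b4 ->
3. deliver 1→0:  nop
4. deliver 0→2:  <2:foll b4 ->
5. deliver 2→0:  <0:lead b4 ->
6. propose(0,'x'):  nop
7. deliver 0→1:  <1:foll b4 x>
8. deliver 1→0:  nop
9. propose(0,'q'):  nop
10. deliver 3→0:  nop
11. propose(3,'z'):  nop
12. deliver 0→3:  <3:foll b4 ->
13. deliver 2→1:  nop
14. deliver 2→0:  nop
15. deliver 0→1:  <1:foll b4 x,q>
16. deliver 2→3:  nop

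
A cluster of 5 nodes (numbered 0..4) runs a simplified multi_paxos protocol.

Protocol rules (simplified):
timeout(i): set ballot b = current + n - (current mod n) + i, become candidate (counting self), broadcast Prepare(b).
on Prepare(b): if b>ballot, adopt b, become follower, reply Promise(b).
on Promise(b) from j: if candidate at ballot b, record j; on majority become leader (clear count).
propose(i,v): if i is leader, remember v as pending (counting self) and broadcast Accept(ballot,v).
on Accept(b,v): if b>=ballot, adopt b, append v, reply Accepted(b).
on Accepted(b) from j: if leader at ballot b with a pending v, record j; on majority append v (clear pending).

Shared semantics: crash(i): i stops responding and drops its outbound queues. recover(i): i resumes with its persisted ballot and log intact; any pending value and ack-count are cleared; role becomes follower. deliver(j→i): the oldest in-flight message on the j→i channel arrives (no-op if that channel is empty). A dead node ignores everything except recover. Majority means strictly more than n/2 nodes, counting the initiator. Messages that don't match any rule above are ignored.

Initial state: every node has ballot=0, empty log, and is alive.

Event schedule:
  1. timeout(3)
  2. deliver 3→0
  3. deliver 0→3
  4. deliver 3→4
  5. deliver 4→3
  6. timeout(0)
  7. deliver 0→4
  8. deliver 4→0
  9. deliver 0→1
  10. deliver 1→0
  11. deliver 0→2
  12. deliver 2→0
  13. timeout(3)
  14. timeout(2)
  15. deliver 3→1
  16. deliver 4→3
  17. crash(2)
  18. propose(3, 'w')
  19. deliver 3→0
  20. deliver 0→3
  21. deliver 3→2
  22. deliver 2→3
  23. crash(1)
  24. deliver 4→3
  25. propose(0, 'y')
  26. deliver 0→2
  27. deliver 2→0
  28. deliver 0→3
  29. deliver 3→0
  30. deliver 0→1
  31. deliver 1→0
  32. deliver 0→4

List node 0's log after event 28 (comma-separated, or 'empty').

1. timeout(3):  <3:cand b8 ->
2. deliver 3→0:  <0:foll b8 ->
3. deliver 0→3:  nop
4. deliver 3→4:  <4:foll b8 ->
5. deliver 4→3:  <3:lead b8 ->
6. timeout(0):  <0:cand b10 ->
7. deliver 0→4:  <4:foll b10 ->
8. deliver 4→0:  nop
9. deliver 0→1:  <1:foll b10 ->
10. deliver 1→0:  <0:lead b10 ->
11. deliver 0→2:  <2:foll b10 ->
12. deliver 2→0:  nop
13. timeout(3):  <3:cand b13 ->
14. timeout(2):  <2:cand b17 ->
15. deliver 3→1:  nop
16. deliver 4→3:  nop
17. crash(2):  <2:✗cand b17 ->
18. propose(3,'w'):  nop
19. deliver 3→0:  <0:foll b13 ->
20. deliver 0→3:  nop
21. deliver 3→2:  nop
22. deliver 2→3:  nop
23. crash(1):  <1:✗foll b10 ->
24. deliver 4→3:  nop
25. propose(0,'y'):  nop
26. deliver 0→2:  nop
27. deliver 2→0:  nop
28. deliver 0→3:  nop

empty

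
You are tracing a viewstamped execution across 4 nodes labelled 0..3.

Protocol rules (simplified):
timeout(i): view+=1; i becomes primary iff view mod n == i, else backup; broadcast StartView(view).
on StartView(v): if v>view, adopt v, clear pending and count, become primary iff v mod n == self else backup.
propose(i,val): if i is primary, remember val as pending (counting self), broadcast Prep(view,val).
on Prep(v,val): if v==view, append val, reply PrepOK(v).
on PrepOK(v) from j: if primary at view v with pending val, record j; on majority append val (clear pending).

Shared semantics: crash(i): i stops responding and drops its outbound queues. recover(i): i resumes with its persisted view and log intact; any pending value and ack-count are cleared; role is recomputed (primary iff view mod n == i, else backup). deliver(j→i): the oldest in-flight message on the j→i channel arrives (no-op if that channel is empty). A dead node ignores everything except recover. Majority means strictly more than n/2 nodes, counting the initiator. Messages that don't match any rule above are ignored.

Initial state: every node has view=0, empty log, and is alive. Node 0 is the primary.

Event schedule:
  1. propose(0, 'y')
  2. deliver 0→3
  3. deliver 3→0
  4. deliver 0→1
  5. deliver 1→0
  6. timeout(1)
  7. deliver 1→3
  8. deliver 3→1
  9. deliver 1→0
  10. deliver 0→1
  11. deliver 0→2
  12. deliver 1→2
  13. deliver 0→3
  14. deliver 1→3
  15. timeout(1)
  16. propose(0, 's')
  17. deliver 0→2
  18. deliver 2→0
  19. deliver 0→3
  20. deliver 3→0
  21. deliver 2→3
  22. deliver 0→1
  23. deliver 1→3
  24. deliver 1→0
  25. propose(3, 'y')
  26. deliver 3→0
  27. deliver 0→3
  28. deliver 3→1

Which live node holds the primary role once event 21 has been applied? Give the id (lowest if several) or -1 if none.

-1

e1 propose(0,'y'): ·
e2 deliver 0→3: 3[back,v=0,y]
e3 deliver 3→0: ·
e4 deliver 0→1: 1[back,v=0,y]
e5 deliver 1→0: 0[prim,v=0,y]
e6 timeout(1): 1[prim,v=1,y]
e7 deliver 1→3: 3[back,v=1,y]
e8 deliver 3→1: ·
e9 deliver 1→0: 0[back,v=1,y]
e10 deliver 0→1: ·
e11 deliver 0→2: 2[back,v=0,y]
e12 deliver 1→2: 2[back,v=1,y]
e13 deliver 0→3: ·
e14 deliver 1→3: ·
e15 timeout(1): 1[back,v=2,y]
e16 propose(0,'s'): ·
e17 deliver 0→2: ·
e18 deliver 2→0: ·
e19 deliver 0→3: ·
e20 deliver 3→0: ·
e21 deliver 2→3: ·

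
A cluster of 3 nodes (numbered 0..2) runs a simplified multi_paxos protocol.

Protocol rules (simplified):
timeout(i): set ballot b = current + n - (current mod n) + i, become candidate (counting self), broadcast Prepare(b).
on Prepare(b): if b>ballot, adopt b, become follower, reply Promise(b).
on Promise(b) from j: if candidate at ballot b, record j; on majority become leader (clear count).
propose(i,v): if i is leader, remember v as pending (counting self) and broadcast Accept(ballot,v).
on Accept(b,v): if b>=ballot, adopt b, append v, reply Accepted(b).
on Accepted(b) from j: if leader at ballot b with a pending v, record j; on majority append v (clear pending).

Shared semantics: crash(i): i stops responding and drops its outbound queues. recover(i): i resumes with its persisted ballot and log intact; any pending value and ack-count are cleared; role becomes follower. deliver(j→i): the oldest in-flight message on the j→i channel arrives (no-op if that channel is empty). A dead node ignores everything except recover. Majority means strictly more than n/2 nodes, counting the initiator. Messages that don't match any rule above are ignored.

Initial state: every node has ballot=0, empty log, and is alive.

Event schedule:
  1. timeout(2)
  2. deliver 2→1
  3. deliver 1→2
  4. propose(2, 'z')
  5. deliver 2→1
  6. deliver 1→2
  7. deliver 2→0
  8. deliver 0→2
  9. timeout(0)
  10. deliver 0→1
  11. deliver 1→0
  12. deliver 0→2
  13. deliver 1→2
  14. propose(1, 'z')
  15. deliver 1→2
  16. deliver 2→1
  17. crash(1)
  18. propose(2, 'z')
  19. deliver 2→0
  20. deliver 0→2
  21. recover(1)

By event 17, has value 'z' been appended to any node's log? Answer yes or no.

yes

[1] timeout(2) → N2(cand b5 [-])
[2] deliver 2→1 → N1(foll b5 [-])
[3] deliver 1→2 → N2(lead b5 [-])
[4] propose(2,'z') → ∅
[5] deliver 2→1 → N1(foll b5 [z])
[6] deliver 1→2 → N2(lead b5 [z])
[7] deliver 2→0 → N0(foll b5 [-])
[8] deliver 0→2 → ∅
[9] timeout(0) → N0(cand b6 [-])
[10] deliver 0→1 → N1(foll b6 [z])
[11] deliver 1→0 → N0(lead b6 [-])
[12] deliver 0→2 → N2(foll b6 [z])
[13] deliver 1→2 → ∅
[14] propose(1,'z') → ∅
[15] deliver 1→2 → ∅
[16] deliver 2→1 → ∅
[17] crash(1) → N1(✗foll b6 [z])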